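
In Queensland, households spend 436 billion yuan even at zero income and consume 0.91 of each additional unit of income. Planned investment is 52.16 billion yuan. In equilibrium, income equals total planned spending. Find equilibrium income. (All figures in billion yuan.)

Y = 5424

Y = C + I = 436 + 0.91Y + 52.16
Y − 0.91Y = 488.16
0.09Y = 488.16, so Y = 488.16/0.09 = 5424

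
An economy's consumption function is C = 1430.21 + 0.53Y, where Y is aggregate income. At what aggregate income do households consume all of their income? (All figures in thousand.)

Y = 3043

At break-even, C = Y: 1430.21 + 0.53Y = Y
0.47Y = 1430.21, so Y = 1430.21/0.47 = 3043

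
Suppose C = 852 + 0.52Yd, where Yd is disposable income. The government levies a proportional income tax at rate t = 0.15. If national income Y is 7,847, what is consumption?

Yd = (1 − 0.15)(7847) = 0.85(7847) = 6669.95
C = 852 + 0.52(6669.95) = 852 + 3468.374 = 4320.374

C = 4320.374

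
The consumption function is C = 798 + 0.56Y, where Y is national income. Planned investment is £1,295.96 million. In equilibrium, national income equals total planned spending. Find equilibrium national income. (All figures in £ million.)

Y = 4759

Y = C + I = 798 + 0.56Y + 1295.96
Y − 0.56Y = 2093.96
0.44Y = 2093.96, so Y = 2093.96/0.44 = 4759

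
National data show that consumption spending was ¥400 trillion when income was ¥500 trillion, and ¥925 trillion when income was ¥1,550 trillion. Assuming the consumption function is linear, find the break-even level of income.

MPC = (925 − 400)/(1550 − 500) = 525/1050 = 0.5
a = 400 − 0.5(500) = 400 − 250 = 150
Break-even: Y = a/(1−MPC) = 150/0.5 = 300

Y = 300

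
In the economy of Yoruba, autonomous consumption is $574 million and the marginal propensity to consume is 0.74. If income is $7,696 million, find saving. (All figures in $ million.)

S = 1426.96

C = 574 + 0.74(7696) = 574 + 5695.04 = 6269.04
S = Y − C = 7696 − 6269.04 = 1426.96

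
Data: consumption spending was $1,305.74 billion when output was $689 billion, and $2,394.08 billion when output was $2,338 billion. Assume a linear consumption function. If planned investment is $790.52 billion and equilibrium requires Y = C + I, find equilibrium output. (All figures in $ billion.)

Y = 4828

MPC = (2394.08 − 1305.74)/(2338 − 689) = 1088.34/1649 = 0.66
a = 1305.74 − 0.66(689) = 851
Equilibrium: Y = 851 + 0.66Y + 790.52
0.34Y = 1641.52, so Y = 1641.52/0.34 = 4828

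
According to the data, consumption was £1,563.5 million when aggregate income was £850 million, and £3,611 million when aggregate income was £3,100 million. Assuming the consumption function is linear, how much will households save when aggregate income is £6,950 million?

S = -164.5

MPC = (3611 − 1563.5)/(3100 − 850) = 2047.5/2250 = 0.91
a = 1563.5 − 0.91(850) = 1563.5 − 773.5 = 790
C = 790 + 0.91(6950) = 7114.5
S = 6950 − 7114.5 = -164.5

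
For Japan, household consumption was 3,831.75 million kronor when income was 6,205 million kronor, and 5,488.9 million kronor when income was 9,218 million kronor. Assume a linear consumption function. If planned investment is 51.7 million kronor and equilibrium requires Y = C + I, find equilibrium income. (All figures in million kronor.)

Y = 1046

MPC = (5488.9 − 3831.75)/(9218 − 6205) = 1657.15/3013 = 0.55
a = 3831.75 − 0.55(6205) = 419
Equilibrium: Y = 419 + 0.55Y + 51.7
0.45Y = 470.7, so Y = 470.7/0.45 = 1046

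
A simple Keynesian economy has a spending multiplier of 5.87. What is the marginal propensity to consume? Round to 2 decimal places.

k = 1/(1 − MPC), so 1 − MPC = 1/k = 1/5.87 = 0.1704
MPC = 1 − 0.1704 = 0.83

MPC = 0.83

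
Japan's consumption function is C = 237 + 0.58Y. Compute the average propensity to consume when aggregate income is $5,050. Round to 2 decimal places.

APC = 0.63

C = 237 + 0.58(5050) = 3166
APC = C/Y = 3166/5050 = 0.63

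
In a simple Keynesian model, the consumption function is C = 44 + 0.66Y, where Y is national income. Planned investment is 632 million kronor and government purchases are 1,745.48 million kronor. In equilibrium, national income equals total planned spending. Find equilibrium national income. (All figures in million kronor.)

Y = 7122

Y = C + I + G = 44 + 0.66Y + 632 + 1745.48
Y − 0.66Y = 2421.48
0.34Y = 2421.48, so Y = 2421.48/0.34 = 7122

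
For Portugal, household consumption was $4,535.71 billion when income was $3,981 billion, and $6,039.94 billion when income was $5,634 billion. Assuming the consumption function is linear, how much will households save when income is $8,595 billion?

MPC = (6039.94 − 4535.71)/(5634 − 3981) = 1504.23/1653 = 0.91
a = 4535.71 − 0.91(3981) = 4535.71 − 3622.71 = 913
C = 913 + 0.91(8595) = 8734.45
S = 8595 − 8734.45 = -139.45

S = -139.45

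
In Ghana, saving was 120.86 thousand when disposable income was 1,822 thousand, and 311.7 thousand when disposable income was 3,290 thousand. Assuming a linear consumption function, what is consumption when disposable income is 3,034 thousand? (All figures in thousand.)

MPS = ΔS/ΔY = (311.7 − 120.86)/(3290 − 1822) = 190.84/1468 = 0.13
MPC = 1 − MPS = 0.87
Autonomous saving = 120.86 − 0.13(1822) = -116, so a = 116
C = 116 + 0.87(3034) = 116 + 2639.58 = 2755.58

C = 2755.58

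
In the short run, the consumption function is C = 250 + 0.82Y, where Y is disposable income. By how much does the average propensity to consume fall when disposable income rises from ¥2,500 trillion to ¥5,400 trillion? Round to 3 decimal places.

At Y = 2500: C = 250 + 0.82(2500) = 2300, APC = 2300/2500 = 0.9200
At Y = 5400: C = 4678, APC = 4678/5400 = 0.8663
Fall in APC = 0.9200 − 0.8663 = 0.0537 ≈ 0.054

ΔAPC = 0.054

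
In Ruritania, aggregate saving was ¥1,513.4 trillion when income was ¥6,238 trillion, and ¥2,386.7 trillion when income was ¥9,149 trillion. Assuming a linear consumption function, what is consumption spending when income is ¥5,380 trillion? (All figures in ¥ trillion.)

C = 4124

MPS = ΔS/ΔY = (2386.7 − 1513.4)/(9149 − 6238) = 873.3/2911 = 0.3
MPC = 1 − MPS = 0.7
Autonomous saving = 1513.4 − 0.3(6238) = -358, so a = 358
C = 358 + 0.7(5380) = 358 + 3766 = 4124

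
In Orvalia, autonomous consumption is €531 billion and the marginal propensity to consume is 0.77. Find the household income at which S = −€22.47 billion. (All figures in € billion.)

S = Y − C = -531 + 0.23Y
-531 + 0.23Y = -22.47, so 0.23Y = 508.53 and Y = 2211

Y = 2211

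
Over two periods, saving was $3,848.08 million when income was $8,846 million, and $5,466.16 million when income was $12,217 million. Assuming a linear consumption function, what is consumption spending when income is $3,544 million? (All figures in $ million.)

C = 2240.88

MPS = ΔS/ΔY = (5466.16 − 3848.08)/(12217 − 8846) = 1618.08/3371 = 0.48
MPC = 1 − MPS = 0.52
Autonomous saving = 3848.08 − 0.48(8846) = -398, so a = 398
C = 398 + 0.52(3544) = 398 + 1842.88 = 2240.88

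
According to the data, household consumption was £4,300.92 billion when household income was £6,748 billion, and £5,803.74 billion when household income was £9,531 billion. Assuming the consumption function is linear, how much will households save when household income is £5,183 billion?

MPC = (5803.74 − 4300.92)/(9531 − 6748) = 1502.82/2783 = 0.54
a = 4300.92 − 0.54(6748) = 4300.92 − 3643.92 = 657
C = 657 + 0.54(5183) = 3455.82
S = 5183 − 3455.82 = 1727.18

S = 1727.18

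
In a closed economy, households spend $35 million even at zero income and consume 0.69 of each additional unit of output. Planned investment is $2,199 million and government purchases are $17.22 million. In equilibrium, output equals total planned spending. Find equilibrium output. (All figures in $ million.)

Y = C + I + G = 35 + 0.69Y + 2199 + 17.22
Y − 0.69Y = 2251.22
0.31Y = 2251.22, so Y = 2251.22/0.31 = 7262

Y = 7262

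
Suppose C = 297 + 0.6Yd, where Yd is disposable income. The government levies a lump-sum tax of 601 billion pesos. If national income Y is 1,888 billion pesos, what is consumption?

Yd = Y − T = 1888 − 601 = 1287
C = 297 + 0.6(1287) = 297 + 772.2 = 1069.2

C = 1069.2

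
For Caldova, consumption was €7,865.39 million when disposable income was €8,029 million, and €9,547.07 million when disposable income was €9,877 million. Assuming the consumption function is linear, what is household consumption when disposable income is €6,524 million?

MPC = (9547.07 − 7865.39)/(9877 − 8029) = 1681.68/1848 = 0.91
a = 7865.39 − 0.91(8029) = 7865.39 − 7306.39 = 559
C = 559 + 0.91(6524) = 559 + 5936.84 = 6495.84

C = 6495.84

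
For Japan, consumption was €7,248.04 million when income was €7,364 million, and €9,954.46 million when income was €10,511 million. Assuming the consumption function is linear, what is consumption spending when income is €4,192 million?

MPC = (9954.46 − 7248.04)/(10511 − 7364) = 2706.42/3147 = 0.86
a = 7248.04 − 0.86(7364) = 7248.04 − 6333.04 = 915
C = 915 + 0.86(4192) = 915 + 3605.12 = 4520.12

C = 4520.12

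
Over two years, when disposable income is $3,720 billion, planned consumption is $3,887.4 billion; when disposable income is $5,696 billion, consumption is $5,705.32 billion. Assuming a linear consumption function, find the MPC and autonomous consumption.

MPC = ΔC/ΔY = (5705.32 − 3887.4)/(5696 − 3720) = 1817.92/1976 = 0.92
a = C − MPC·Y = 3887.4 − 0.92(3720) = 3887.4 − 3422.4 = 465

MPC = 0.92; a = 465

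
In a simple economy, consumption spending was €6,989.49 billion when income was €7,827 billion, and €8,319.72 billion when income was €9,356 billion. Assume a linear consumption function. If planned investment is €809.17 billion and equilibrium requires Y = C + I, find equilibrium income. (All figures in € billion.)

MPC = (8319.72 − 6989.49)/(9356 − 7827) = 1330.23/1529 = 0.87
a = 6989.49 − 0.87(7827) = 180
Equilibrium: Y = 180 + 0.87Y + 809.17
0.13Y = 989.17, so Y = 989.17/0.13 = 7609

Y = 7609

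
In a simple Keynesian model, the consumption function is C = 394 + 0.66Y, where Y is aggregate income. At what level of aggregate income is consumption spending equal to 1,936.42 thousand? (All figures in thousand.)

Y = 2337

394 + 0.66Y = 1936.42
0.66Y = 1542.42, so Y = 1542.42/0.66 = 2337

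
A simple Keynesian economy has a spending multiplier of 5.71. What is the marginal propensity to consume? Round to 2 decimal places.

MPC = 0.82

k = 1/(1 − MPC), so 1 − MPC = 1/k = 1/5.71 = 0.1751
MPC = 1 − 0.1751 = 0.82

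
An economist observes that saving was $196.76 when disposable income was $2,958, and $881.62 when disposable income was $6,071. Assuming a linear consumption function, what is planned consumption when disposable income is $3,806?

C = 3422.68

MPS = ΔS/ΔY = (881.62 − 196.76)/(6071 − 2958) = 684.86/3113 = 0.22
MPC = 1 − MPS = 0.78
Autonomous saving = 196.76 − 0.22(2958) = -454, so a = 454
C = 454 + 0.78(3806) = 454 + 2968.68 = 3422.68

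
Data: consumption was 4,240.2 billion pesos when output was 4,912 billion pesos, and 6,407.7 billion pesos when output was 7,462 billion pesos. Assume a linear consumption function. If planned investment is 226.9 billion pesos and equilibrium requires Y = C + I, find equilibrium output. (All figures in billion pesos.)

Y = 1946

MPC = (6407.7 − 4240.2)/(7462 − 4912) = 2167.5/2550 = 0.85
a = 4240.2 − 0.85(4912) = 65
Equilibrium: Y = 65 + 0.85Y + 226.9
0.15Y = 291.9, so Y = 291.9/0.15 = 1946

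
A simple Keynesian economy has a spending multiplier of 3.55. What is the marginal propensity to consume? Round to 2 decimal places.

MPC = 0.72

k = 1/(1 − MPC), so 1 − MPC = 1/k = 1/3.55 = 0.2817
MPC = 1 − 0.2817 = 0.72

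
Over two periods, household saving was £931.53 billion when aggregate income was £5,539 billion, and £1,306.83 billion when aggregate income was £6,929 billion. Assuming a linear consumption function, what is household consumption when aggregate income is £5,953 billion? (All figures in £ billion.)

MPS = ΔS/ΔY = (1306.83 − 931.53)/(6929 − 5539) = 375.3/1390 = 0.27
MPC = 1 − MPS = 0.73
Autonomous saving = 931.53 − 0.27(5539) = -564, so a = 564
C = 564 + 0.73(5953) = 564 + 4345.69 = 4909.69

C = 4909.69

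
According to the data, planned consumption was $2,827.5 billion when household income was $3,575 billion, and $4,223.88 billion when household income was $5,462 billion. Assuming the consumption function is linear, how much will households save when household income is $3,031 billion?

S = 606.06

MPC = (4223.88 − 2827.5)/(5462 − 3575) = 1396.38/1887 = 0.74
a = 2827.5 − 0.74(3575) = 2827.5 − 2645.5 = 182
C = 182 + 0.74(3031) = 2424.94
S = 3031 − 2424.94 = 606.06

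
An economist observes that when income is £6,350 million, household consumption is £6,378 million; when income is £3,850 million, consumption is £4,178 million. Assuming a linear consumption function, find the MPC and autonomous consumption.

MPC = ΔC/ΔY = (6378 − 4178)/(6350 − 3850) = 2200/2500 = 0.88
a = C − MPC·Y = 4178 − 0.88(3850) = 4178 − 3388 = 790

MPC = 0.88; a = 790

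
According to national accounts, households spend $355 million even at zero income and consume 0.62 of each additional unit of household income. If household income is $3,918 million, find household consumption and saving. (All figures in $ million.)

C = 355 + 0.62(3918) = 355 + 2429.16 = 2784.16
S = Y − C = 3918 − 2784.16 = 1133.84

C = 2784.16; S = 1133.84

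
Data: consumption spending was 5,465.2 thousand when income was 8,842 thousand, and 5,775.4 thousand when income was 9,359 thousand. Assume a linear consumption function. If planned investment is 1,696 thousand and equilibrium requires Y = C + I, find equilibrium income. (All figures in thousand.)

MPC = (5775.4 − 5465.2)/(9359 − 8842) = 310.2/517 = 0.6
a = 5465.2 − 0.6(8842) = 160
Equilibrium: Y = 160 + 0.6Y + 1696
0.4Y = 1856, so Y = 1856/0.4 = 4640

Y = 4640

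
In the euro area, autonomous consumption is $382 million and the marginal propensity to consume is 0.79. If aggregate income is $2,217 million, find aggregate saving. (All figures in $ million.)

C = 382 + 0.79(2217) = 382 + 1751.43 = 2133.43
S = Y − C = 2217 − 2133.43 = 83.57

S = 83.57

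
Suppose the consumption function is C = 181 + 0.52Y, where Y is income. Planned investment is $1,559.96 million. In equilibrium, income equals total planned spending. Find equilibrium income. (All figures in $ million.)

Y = C + I = 181 + 0.52Y + 1559.96
Y − 0.52Y = 1740.96
0.48Y = 1740.96, so Y = 1740.96/0.48 = 3627

Y = 3627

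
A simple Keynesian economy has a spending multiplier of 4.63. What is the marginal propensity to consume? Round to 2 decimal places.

MPC = 0.78

k = 1/(1 − MPC), so 1 − MPC = 1/k = 1/4.63 = 0.2160
MPC = 1 − 0.2160 = 0.78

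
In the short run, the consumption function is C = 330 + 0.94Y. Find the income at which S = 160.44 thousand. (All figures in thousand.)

Y = 8174

S = Y − C = -330 + 0.06Y
-330 + 0.06Y = 160.44, so 0.06Y = 490.44 and Y = 8174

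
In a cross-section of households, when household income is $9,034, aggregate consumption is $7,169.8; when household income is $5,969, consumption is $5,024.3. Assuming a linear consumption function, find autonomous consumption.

MPC = ΔC/ΔY = (7169.8 − 5024.3)/(9034 − 5969) = 2145.5/3065 = 0.7
a = C − MPC·Y = 5024.3 − 0.7(5969) = 5024.3 − 4178.3 = 846

a = 846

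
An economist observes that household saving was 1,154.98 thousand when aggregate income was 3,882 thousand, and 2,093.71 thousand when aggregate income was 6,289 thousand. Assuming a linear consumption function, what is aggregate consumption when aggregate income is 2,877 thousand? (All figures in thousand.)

MPS = ΔS/ΔY = (2093.71 − 1154.98)/(6289 − 3882) = 938.73/2407 = 0.39
MPC = 1 − MPS = 0.61
Autonomous saving = 1154.98 − 0.39(3882) = -359, so a = 359
C = 359 + 0.61(2877) = 359 + 1754.97 = 2113.97

C = 2113.97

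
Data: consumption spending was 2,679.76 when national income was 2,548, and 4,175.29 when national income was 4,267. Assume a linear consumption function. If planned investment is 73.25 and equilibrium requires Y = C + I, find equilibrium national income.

Y = 4125

MPC = (4175.29 − 2679.76)/(4267 − 2548) = 1495.53/1719 = 0.87
a = 2679.76 − 0.87(2548) = 463
Equilibrium: Y = 463 + 0.87Y + 73.25
0.13Y = 536.25, so Y = 536.25/0.13 = 4125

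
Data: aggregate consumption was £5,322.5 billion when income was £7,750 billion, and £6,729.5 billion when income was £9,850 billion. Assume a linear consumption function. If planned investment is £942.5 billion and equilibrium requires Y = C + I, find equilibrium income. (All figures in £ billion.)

MPC = (6729.5 − 5322.5)/(9850 − 7750) = 1407/2100 = 0.67
a = 5322.5 − 0.67(7750) = 130
Equilibrium: Y = 130 + 0.67Y + 942.5
0.33Y = 1072.5, so Y = 1072.5/0.33 = 3250

Y = 3250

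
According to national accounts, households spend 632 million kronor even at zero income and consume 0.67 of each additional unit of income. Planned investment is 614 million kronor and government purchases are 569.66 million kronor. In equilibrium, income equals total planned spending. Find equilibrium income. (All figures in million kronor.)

Y = C + I + G = 632 + 0.67Y + 614 + 569.66
Y − 0.67Y = 1815.66
0.33Y = 1815.66, so Y = 1815.66/0.33 = 5502

Y = 5502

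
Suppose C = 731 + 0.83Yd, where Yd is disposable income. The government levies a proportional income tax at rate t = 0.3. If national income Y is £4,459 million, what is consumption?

C = 3321.679

Yd = (1 − 0.3)(4459) = 0.7(4459) = 3121.3
C = 731 + 0.83(3121.3) = 731 + 2590.679 = 3321.679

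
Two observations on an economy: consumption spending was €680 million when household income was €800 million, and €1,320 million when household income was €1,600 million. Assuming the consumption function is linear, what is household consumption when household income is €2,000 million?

MPC = (1320 − 680)/(1600 − 800) = 640/800 = 0.8
a = 680 − 0.8(800) = 680 − 640 = 40
C = 40 + 0.8(2000) = 40 + 1600 = 1640

C = 1640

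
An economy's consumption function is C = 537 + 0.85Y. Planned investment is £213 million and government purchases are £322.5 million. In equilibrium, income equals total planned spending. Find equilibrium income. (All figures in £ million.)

Y = C + I + G = 537 + 0.85Y + 213 + 322.5
Y − 0.85Y = 1072.5
0.15Y = 1072.5, so Y = 1072.5/0.15 = 7150

Y = 7150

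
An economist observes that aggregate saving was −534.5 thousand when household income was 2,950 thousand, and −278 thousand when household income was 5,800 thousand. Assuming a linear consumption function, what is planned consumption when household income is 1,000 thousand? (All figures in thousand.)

MPS = ΔS/ΔY = (-278 − (-534.5))/(5800 − 2950) = 256.5/2850 = 0.09
MPC = 1 − MPS = 0.91
Autonomous saving = -534.5 − 0.09(2950) = -800, so a = 800
C = 800 + 0.91(1000) = 800 + 910 = 1710

C = 1710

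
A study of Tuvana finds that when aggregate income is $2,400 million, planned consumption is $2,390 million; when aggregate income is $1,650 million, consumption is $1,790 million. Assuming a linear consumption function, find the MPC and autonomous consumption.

MPC = ΔC/ΔY = (2390 − 1790)/(2400 − 1650) = 600/750 = 0.8
a = C − MPC·Y = 1790 − 0.8(1650) = 1790 − 1320 = 470

MPC = 0.8; a = 470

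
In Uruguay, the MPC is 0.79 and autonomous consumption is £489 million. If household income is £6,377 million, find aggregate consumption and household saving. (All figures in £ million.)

C = 5526.83; S = 850.17

C = 489 + 0.79(6377) = 489 + 5037.83 = 5526.83
S = Y − C = 6377 − 5526.83 = 850.17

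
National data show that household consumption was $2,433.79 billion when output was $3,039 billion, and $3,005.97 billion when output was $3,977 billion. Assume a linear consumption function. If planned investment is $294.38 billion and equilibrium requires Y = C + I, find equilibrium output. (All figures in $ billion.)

MPC = (3005.97 − 2433.79)/(3977 − 3039) = 572.18/938 = 0.61
a = 2433.79 − 0.61(3039) = 580
Equilibrium: Y = 580 + 0.61Y + 294.38
0.39Y = 874.38, so Y = 874.38/0.39 = 2242

Y = 2242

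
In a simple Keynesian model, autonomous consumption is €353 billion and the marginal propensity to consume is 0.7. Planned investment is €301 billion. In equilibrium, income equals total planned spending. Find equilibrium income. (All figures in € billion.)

Y = 2180

Y = C + I = 353 + 0.7Y + 301
Y − 0.7Y = 654
0.3Y = 654, so Y = 654/0.3 = 2180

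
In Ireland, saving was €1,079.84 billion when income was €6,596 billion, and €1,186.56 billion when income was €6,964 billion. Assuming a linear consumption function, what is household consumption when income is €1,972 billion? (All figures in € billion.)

C = 2233.12

MPS = ΔS/ΔY = (1186.56 − 1079.84)/(6964 − 6596) = 106.72/368 = 0.29
MPC = 1 − MPS = 0.71
Autonomous saving = 1079.84 − 0.29(6596) = -833, so a = 833
C = 833 + 0.71(1972) = 833 + 1400.12 = 2233.12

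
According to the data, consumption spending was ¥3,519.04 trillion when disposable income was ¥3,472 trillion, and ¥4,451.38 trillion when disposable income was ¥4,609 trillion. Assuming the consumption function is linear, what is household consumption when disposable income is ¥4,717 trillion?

C = 4539.94

MPC = (4451.38 − 3519.04)/(4609 − 3472) = 932.34/1137 = 0.82
a = 3519.04 − 0.82(3472) = 3519.04 − 2847.04 = 672
C = 672 + 0.82(4717) = 672 + 3867.94 = 4539.94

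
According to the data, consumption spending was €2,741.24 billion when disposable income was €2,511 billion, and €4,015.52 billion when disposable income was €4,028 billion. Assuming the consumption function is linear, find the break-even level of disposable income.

MPC = (4015.52 − 2741.24)/(4028 − 2511) = 1274.28/1517 = 0.84
a = 2741.24 − 0.84(2511) = 2741.24 − 2109.24 = 632
Break-even: Y = a/(1−MPC) = 632/0.16 = 3950

Y = 3950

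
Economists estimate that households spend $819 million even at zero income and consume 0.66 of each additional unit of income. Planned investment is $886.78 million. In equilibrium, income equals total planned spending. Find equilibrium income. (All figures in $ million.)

Y = C + I = 819 + 0.66Y + 886.78
Y − 0.66Y = 1705.78
0.34Y = 1705.78, so Y = 1705.78/0.34 = 5017

Y = 5017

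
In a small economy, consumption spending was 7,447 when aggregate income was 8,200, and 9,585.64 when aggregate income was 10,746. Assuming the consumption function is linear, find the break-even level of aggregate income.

MPC = (9585.64 − 7447)/(10746 − 8200) = 2138.64/2546 = 0.84
a = 7447 − 0.84(8200) = 7447 − 6888 = 559
Break-even: Y = a/(1−MPC) = 559/0.16 = 3493.75

Y = 3493.75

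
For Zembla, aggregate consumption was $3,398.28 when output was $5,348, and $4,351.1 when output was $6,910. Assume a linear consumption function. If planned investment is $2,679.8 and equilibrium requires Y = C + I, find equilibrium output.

MPC = (4351.1 − 3398.28)/(6910 − 5348) = 952.82/1562 = 0.61
a = 3398.28 − 0.61(5348) = 136
Equilibrium: Y = 136 + 0.61Y + 2679.8
0.39Y = 2815.8, so Y = 2815.8/0.39 = 7220

Y = 7220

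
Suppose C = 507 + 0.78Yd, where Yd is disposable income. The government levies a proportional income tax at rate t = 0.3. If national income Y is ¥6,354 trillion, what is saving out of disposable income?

S = 471.516

Yd = (1 − 0.3)(6354) = 0.7(6354) = 4447.8
C = 507 + 0.78(4447.8) = 507 + 3469.284 = 3976.284
S = Yd − C = 4447.8 − 3976.284 = 471.516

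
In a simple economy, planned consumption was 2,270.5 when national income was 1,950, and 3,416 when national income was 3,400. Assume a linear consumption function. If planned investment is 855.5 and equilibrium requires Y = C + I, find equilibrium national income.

Y = 7550

MPC = (3416 − 2270.5)/(3400 − 1950) = 1145.5/1450 = 0.79
a = 2270.5 − 0.79(1950) = 730
Equilibrium: Y = 730 + 0.79Y + 855.5
0.21Y = 1585.5, so Y = 1585.5/0.21 = 7550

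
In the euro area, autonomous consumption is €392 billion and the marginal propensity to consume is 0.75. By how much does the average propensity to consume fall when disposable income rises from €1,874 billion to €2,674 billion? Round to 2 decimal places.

ΔAPC = 0.06

At Y = 1874: C = 392 + 0.75(1874) = 1797.5, APC = 1797.5/1874 = 0.959
At Y = 2674: C = 2397.5, APC = 2397.5/2674 = 0.897
Fall in APC = 0.959 − 0.897 = 0.062 ≈ 0.06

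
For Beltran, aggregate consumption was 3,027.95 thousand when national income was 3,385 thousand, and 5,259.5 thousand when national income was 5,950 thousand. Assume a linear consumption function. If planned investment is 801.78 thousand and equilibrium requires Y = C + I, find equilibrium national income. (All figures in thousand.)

Y = 6806

MPC = (5259.5 − 3027.95)/(5950 − 3385) = 2231.55/2565 = 0.87
a = 3027.95 − 0.87(3385) = 83
Equilibrium: Y = 83 + 0.87Y + 801.78
0.13Y = 884.78, so Y = 884.78/0.13 = 6806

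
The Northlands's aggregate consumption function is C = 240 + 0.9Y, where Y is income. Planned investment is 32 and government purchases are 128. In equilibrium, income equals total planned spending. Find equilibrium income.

Y = 4000

Y = C + I + G = 240 + 0.9Y + 32 + 128
Y − 0.9Y = 400
0.1Y = 400, so Y = 400/0.1 = 4000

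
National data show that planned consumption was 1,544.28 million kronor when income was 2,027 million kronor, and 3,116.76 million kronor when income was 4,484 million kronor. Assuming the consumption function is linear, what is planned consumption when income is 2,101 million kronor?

MPC = (3116.76 − 1544.28)/(4484 − 2027) = 1572.48/2457 = 0.64
a = 1544.28 − 0.64(2027) = 1544.28 − 1297.28 = 247
C = 247 + 0.64(2101) = 247 + 1344.64 = 1591.64

C = 1591.64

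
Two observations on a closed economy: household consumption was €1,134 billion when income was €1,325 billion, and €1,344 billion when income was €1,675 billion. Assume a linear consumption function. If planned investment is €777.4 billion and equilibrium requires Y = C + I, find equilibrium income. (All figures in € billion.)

MPC = (1344 − 1134)/(1675 − 1325) = 210/350 = 0.6
a = 1134 − 0.6(1325) = 339
Equilibrium: Y = 339 + 0.6Y + 777.4
0.4Y = 1116.4, so Y = 1116.4/0.4 = 2791

Y = 2791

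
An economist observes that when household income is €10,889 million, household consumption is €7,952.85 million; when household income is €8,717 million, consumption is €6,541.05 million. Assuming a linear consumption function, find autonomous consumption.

a = 875

MPC = ΔC/ΔY = (7952.85 − 6541.05)/(10889 − 8717) = 1411.8/2172 = 0.65
a = C − MPC·Y = 6541.05 − 0.65(8717) = 6541.05 − 5666.05 = 875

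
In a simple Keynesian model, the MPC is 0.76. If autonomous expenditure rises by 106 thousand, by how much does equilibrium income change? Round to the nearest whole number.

ΔY ≈ 442

The multiplier is 1/(1 − MPC) = 1/0.24.
ΔY = 106/0.24 = 441.67 ≈ 442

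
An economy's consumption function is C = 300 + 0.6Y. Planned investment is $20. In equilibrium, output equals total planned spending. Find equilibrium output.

Y = 800

Y = C + I = 300 + 0.6Y + 20
Y − 0.6Y = 320
0.4Y = 320, so Y = 320/0.4 = 800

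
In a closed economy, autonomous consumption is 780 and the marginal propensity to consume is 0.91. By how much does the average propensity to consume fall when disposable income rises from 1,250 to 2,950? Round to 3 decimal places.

At Y = 1250: C = 780 + 0.91(1250) = 1917.5, APC = 1917.5/1250 = 1.5340
At Y = 2950: C = 3464.5, APC = 3464.5/2950 = 1.1744
Fall in APC = 1.5340 − 1.1744 = 0.3596 ≈ 0.360

ΔAPC = 0.360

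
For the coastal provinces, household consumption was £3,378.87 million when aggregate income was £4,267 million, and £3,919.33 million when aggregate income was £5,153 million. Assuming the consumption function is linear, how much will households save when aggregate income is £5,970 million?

S = 1552.3

MPC = (3919.33 − 3378.87)/(5153 − 4267) = 540.46/886 = 0.61
a = 3378.87 − 0.61(4267) = 3378.87 − 2602.87 = 776
C = 776 + 0.61(5970) = 4417.7
S = 5970 − 4417.7 = 1552.3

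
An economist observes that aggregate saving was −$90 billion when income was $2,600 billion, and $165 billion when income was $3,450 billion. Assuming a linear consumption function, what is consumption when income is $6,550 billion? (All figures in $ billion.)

C = 5455

MPS = ΔS/ΔY = (165 − (-90))/(3450 − 2600) = 255/850 = 0.3
MPC = 1 − MPS = 0.7
Autonomous saving = -90 − 0.3(2600) = -870, so a = 870
C = 870 + 0.7(6550) = 870 + 4585 = 5455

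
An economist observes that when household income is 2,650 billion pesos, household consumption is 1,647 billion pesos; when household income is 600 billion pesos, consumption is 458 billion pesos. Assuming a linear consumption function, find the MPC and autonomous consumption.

MPC = ΔC/ΔY = (1647 − 458)/(2650 − 600) = 1189/2050 = 0.58
a = C − MPC·Y = 458 − 0.58(600) = 458 − 348 = 110

MPC = 0.58; a = 110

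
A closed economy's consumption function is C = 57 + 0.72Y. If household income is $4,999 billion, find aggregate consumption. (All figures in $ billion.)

C = 3656.28

C = 57 + 0.72(4999) = 57 + 3599.28 = 3656.28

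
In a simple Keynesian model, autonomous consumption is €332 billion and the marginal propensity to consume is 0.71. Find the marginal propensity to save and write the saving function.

MPS = 0.29; S = -332 + 0.29Y

MPS = 1 − MPC = 1 − 0.71 = 0.29
S = Y − C = -332 + 0.29Y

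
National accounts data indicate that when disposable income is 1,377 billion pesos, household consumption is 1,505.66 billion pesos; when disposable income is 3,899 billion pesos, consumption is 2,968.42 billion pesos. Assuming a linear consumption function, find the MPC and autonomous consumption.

MPC = 0.58; a = 707

MPC = ΔC/ΔY = (2968.42 − 1505.66)/(3899 − 1377) = 1462.76/2522 = 0.58
a = C − MPC·Y = 1505.66 − 0.58(1377) = 1505.66 − 798.66 = 707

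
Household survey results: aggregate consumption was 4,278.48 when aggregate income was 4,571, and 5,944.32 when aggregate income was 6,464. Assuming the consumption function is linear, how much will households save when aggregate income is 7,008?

S = 584.96

MPC = (5944.32 − 4278.48)/(6464 − 4571) = 1665.84/1893 = 0.88
a = 4278.48 − 0.88(4571) = 4278.48 − 4022.48 = 256
C = 256 + 0.88(7008) = 6423.04
S = 7008 − 6423.04 = 584.96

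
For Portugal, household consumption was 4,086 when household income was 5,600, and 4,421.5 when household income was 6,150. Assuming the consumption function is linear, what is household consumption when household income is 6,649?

MPC = (4421.5 − 4086)/(6150 − 5600) = 335.5/550 = 0.61
a = 4086 − 0.61(5600) = 4086 − 3416 = 670
C = 670 + 0.61(6649) = 670 + 4055.89 = 4725.89

C = 4725.89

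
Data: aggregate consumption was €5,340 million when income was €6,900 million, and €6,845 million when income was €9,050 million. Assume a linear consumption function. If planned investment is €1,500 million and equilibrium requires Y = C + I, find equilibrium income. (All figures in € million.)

MPC = (6845 − 5340)/(9050 − 6900) = 1505/2150 = 0.7
a = 5340 − 0.7(6900) = 510
Equilibrium: Y = 510 + 0.7Y + 1500
0.3Y = 2010, so Y = 2010/0.3 = 6700

Y = 6700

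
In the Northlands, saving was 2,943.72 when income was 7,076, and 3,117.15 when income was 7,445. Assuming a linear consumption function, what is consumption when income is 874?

MPS = ΔS/ΔY = (3117.15 − 2943.72)/(7445 − 7076) = 173.43/369 = 0.47
MPC = 1 − MPS = 0.53
Autonomous saving = 2943.72 − 0.47(7076) = -382, so a = 382
C = 382 + 0.53(874) = 382 + 463.22 = 845.22

C = 845.22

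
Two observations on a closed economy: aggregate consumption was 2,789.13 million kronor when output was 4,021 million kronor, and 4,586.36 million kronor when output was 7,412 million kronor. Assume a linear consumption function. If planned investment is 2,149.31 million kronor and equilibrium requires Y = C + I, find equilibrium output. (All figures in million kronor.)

MPC = (4586.36 − 2789.13)/(7412 − 4021) = 1797.23/3391 = 0.53
a = 2789.13 − 0.53(4021) = 658
Equilibrium: Y = 658 + 0.53Y + 2149.31
0.47Y = 2807.31, so Y = 2807.31/0.47 = 5973

Y = 5973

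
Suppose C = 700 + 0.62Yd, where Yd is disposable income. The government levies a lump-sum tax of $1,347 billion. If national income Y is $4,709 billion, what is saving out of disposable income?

Yd = Y − T = 4709 − 1347 = 3362
C = 700 + 0.62(3362) = 700 + 2084.44 = 2784.44
S = Yd − C = 3362 − 2784.44 = 577.56

S = 577.56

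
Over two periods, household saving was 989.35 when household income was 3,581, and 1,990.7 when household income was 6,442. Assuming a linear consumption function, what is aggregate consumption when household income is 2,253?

MPS = ΔS/ΔY = (1990.7 − 989.35)/(6442 − 3581) = 1001.35/2861 = 0.35
MPC = 1 − MPS = 0.65
Autonomous saving = 989.35 − 0.35(3581) = -264, so a = 264
C = 264 + 0.65(2253) = 264 + 1464.45 = 1728.45

C = 1728.45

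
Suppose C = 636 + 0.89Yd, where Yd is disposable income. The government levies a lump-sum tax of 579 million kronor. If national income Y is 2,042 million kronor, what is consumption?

C = 1938.07

Yd = Y − T = 2042 − 579 = 1463
C = 636 + 0.89(1463) = 636 + 1302.07 = 1938.07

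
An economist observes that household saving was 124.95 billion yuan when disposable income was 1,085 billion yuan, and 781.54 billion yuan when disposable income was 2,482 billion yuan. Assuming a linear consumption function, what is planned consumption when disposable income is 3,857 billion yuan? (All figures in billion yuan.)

C = 2429.21

MPS = ΔS/ΔY = (781.54 − 124.95)/(2482 − 1085) = 656.59/1397 = 0.47
MPC = 1 − MPS = 0.53
Autonomous saving = 124.95 − 0.47(1085) = -385, so a = 385
C = 385 + 0.53(3857) = 385 + 2044.21 = 2429.21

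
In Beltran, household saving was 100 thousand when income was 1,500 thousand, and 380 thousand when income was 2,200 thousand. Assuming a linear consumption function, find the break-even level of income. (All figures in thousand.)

Y = 1250

MPS = ΔS/ΔY = (380 − 100)/(2200 − 1500) = 280/700 = 0.4
MPC = 1 − MPS = 0.6
From S(1500) = 100: −a + 0.4(1500) = 100, so a = 600 − 100 = 500
Break-even (S = 0): Y = a/MPS = 500/0.4 = 1250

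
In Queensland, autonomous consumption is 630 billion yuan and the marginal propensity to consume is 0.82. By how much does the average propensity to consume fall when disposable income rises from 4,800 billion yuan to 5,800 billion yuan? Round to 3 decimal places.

ΔAPC = 0.023

At Y = 4800: C = 630 + 0.82(4800) = 4566, APC = 4566/4800 = 0.9513
At Y = 5800: C = 5386, APC = 5386/5800 = 0.9286
Fall in APC = 0.9513 − 0.9286 = 0.0227 ≈ 0.023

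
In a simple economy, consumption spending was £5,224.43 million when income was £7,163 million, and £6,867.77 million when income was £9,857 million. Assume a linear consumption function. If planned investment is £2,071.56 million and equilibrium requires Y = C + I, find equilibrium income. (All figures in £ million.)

Y = 7504

MPC = (6867.77 − 5224.43)/(9857 − 7163) = 1643.34/2694 = 0.61
a = 5224.43 − 0.61(7163) = 855
Equilibrium: Y = 855 + 0.61Y + 2071.56
0.39Y = 2926.56, so Y = 2926.56/0.39 = 7504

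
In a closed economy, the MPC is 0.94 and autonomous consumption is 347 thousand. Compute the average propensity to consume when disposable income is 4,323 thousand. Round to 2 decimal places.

APC = 1.02

C = 347 + 0.94(4323) = 4410.62
APC = C/Y = 4410.62/4323 = 1.02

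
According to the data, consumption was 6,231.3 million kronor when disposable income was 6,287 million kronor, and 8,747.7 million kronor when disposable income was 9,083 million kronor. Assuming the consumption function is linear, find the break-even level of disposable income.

Y = 5730

MPC = (8747.7 − 6231.3)/(9083 − 6287) = 2516.4/2796 = 0.9
a = 6231.3 − 0.9(6287) = 6231.3 − 5658.3 = 573
Break-even: Y = a/(1−MPC) = 573/0.1 = 5730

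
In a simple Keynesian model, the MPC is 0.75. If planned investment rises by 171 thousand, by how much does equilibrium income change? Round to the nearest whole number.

ΔY ≈ 684

The multiplier is 1/(1 − MPC) = 1/0.25.
ΔY = 171/0.25 = 684.00 ≈ 684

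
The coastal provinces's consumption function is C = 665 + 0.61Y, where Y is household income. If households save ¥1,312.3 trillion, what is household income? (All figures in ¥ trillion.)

S = Y − C = -665 + 0.39Y
-665 + 0.39Y = 1312.3, so 0.39Y = 1977.3 and Y = 5070

Y = 5070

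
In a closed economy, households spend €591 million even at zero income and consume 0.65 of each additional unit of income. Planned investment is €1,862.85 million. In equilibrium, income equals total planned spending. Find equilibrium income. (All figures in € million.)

Y = C + I = 591 + 0.65Y + 1862.85
Y − 0.65Y = 2453.85
0.35Y = 2453.85, so Y = 2453.85/0.35 = 7011

Y = 7011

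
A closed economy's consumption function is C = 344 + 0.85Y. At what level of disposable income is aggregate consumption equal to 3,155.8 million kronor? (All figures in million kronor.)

Y = 3308

344 + 0.85Y = 3155.8
0.85Y = 2811.8, so Y = 2811.8/0.85 = 3308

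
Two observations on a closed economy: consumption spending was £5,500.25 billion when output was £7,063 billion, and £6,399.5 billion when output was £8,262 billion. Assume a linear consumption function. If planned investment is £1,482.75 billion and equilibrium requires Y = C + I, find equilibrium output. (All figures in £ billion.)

MPC = (6399.5 − 5500.25)/(8262 − 7063) = 899.25/1199 = 0.75
a = 5500.25 − 0.75(7063) = 203
Equilibrium: Y = 203 + 0.75Y + 1482.75
0.25Y = 1685.75, so Y = 1685.75/0.25 = 6743

Y = 6743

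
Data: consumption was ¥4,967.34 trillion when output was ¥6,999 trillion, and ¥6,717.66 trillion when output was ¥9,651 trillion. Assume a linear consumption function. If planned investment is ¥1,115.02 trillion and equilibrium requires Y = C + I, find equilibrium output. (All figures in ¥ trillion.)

Y = 4303

MPC = (6717.66 − 4967.34)/(9651 − 6999) = 1750.32/2652 = 0.66
a = 4967.34 − 0.66(6999) = 348
Equilibrium: Y = 348 + 0.66Y + 1115.02
0.34Y = 1463.02, so Y = 1463.02/0.34 = 4303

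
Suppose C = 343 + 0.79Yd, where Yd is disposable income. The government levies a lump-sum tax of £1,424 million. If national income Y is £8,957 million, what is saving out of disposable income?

S = 1238.93

Yd = Y − T = 8957 − 1424 = 7533
C = 343 + 0.79(7533) = 343 + 5951.07 = 6294.07
S = Yd − C = 7533 − 6294.07 = 1238.93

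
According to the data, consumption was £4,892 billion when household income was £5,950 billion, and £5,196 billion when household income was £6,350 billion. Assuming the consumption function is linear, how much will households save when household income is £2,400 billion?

MPC = (5196 − 4892)/(6350 − 5950) = 304/400 = 0.76
a = 4892 − 0.76(5950) = 4892 − 4522 = 370
C = 370 + 0.76(2400) = 2194
S = 2400 − 2194 = 206

S = 206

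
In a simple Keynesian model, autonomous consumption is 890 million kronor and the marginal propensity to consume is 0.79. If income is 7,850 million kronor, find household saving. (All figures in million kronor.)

S = 758.5

C = 890 + 0.79(7850) = 890 + 6201.5 = 7091.5
S = Y − C = 7850 − 7091.5 = 758.5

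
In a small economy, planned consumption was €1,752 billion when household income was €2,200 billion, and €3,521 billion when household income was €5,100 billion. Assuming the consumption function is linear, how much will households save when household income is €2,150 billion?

MPC = (3521 − 1752)/(5100 − 2200) = 1769/2900 = 0.61
a = 1752 − 0.61(2200) = 1752 − 1342 = 410
C = 410 + 0.61(2150) = 1721.5
S = 2150 − 1721.5 = 428.5

S = 428.5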